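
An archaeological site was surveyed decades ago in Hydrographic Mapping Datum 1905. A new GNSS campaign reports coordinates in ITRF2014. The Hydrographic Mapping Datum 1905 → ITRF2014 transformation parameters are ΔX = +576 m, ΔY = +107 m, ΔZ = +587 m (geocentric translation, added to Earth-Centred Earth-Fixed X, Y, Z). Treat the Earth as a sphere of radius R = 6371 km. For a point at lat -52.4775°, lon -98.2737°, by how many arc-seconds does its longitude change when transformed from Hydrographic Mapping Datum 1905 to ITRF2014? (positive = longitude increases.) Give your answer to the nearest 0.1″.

Δλ = 29.5″

sin φ = -0.793114, cos φ = 0.609073, sin λ = -0.989592, cos λ = -0.143902.
East component: ΔE = −sin λ·ΔX + cos λ·ΔY = −(-0.989592)(576) + (-0.143902)(107) = 554.61 m.
1° of latitude spans πR/180 = 111195 m; at latitude φ, 1° of longitude spans that × cos φ = 67725.8 m, so Δλ = 554.61 / 67725.8 × 3600 = 29.480″.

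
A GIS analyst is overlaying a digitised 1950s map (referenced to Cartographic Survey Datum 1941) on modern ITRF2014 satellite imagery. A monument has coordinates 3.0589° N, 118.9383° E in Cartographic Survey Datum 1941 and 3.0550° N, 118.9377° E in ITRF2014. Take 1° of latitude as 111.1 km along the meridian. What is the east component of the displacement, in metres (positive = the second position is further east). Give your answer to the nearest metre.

ΔE = -67 m

Δφ = 3.0550° − 3.0589° = -0.0039°; Δλ = 118.9377° − 118.9383° = -0.0006°.
ΔN = Δφ × 111100 = -433.3 m; ΔE = Δλ × 111100 × cos(3.0589°) = -0.0006 × 111100 × 0.998575 = -66.6 m.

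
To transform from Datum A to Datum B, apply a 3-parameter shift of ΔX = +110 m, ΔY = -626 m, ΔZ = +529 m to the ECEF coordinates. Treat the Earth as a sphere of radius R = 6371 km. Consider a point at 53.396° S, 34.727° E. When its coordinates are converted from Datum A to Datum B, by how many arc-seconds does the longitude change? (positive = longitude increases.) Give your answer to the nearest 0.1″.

Δλ = -31.3″

sin φ = -0.802776, cos φ = 0.596281, sin λ = 0.569667, cos λ = 0.821876.
East component: ΔE = −sin λ·ΔX + cos λ·ΔY = −(0.569667)(110) + (0.821876)(-626) = -577.16 m.
1° of latitude spans πR/180 = 111195 m; at latitude φ, 1° of longitude spans that × cos φ = 66303.4 m, so Δλ = -577.16 / 66303.4 × 3600 = -31.337″.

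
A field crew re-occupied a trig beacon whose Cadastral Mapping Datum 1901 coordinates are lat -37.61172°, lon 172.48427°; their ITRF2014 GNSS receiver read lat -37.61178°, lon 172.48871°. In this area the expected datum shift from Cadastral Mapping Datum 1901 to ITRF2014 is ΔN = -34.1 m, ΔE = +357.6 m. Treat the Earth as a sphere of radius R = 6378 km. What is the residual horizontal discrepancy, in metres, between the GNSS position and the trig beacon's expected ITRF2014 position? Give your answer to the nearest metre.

44 m

Observed coordinate differences: Δφ = -0.00006°, Δλ = +0.00444°.
Converting to metres (1° lat = 111317 m, cos φ = 0.792165): observed ΔN = -6.7 m, observed ΔE = 391.5 m.
Subtracting the expected shift leaves a residual of -6.7 − (-34.1) = 27.4 m north and 391.5 − (357.6) = 33.9 m east.
Residual distance = √(27.4² + 33.9²) = 43.6 m.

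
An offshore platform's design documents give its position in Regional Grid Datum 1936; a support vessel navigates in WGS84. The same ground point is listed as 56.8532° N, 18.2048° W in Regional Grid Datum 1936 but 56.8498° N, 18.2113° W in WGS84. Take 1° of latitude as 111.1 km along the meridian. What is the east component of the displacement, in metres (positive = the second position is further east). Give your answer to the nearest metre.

Δφ = 56.8498° − 56.8532° = -0.0034°; Δλ = -18.2113° − -18.2048° = -0.0065°.
ΔN = Δφ × 111100 = -377.7 m; ΔE = Δλ × 111100 × cos(56.8532°) = -0.0065 × 111100 × 0.546786 = -394.9 m.

ΔE = -395 m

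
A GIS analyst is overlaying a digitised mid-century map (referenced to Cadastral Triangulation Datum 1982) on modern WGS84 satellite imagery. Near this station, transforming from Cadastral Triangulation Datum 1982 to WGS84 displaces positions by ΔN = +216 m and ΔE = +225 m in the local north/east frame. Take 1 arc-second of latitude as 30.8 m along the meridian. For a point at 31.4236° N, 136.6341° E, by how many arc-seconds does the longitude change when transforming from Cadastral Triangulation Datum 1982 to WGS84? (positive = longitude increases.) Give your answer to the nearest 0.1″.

At latitude 31.4236°, cos φ = 0.853336.
1″ of longitude at this latitude = 30.80 × cos φ = 26.2828 m, so Δλ = 225.0 / 26.2828 = 8.561″.

Δλ = 8.6″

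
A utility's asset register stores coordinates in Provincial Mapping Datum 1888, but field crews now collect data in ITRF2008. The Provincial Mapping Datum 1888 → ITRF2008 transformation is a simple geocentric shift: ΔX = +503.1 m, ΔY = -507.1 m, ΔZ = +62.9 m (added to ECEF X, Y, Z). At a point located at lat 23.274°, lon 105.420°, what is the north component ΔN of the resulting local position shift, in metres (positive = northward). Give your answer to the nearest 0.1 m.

ΔN = 303.8 m

The local north axis is (−sin φ cos λ, −sin φ sin λ, cos φ), giving ΔN = 52.857 + 193.157 + 57.782 = 303.80 m.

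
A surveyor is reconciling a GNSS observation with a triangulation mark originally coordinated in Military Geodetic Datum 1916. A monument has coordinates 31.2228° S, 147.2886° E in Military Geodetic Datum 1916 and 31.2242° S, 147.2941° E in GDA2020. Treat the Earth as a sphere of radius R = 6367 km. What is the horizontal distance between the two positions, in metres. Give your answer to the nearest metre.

Δφ = -31.2242° − -31.2228° = -0.0014°; Δλ = 147.2941° − 147.2886° = +0.0055°.
1° along a meridian = πR/180 = 111125 m.
ΔN = Δφ × 111125 = -155.6 m; ΔE = Δλ × 111125 × cos(-31.2228°) = +0.0055 × 111125 × 0.855158 = 522.7 m.
Distance = √(ΔE² + ΔN²) = √(522.7² + (-155.6)²) = 545.3 m.

545 m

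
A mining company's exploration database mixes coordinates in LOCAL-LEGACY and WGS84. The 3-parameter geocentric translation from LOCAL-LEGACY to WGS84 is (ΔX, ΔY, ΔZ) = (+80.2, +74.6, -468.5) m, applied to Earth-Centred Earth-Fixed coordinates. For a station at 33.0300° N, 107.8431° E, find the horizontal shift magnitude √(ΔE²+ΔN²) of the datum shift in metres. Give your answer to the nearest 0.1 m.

At φ = 33.0300°, λ = 107.8431°: sin φ = 0.545078, cos φ = 0.838385, sin λ = 0.951899, cos λ = -0.306411.
ΔE = −sin λ·ΔX + cos λ·ΔY = −(0.951899)·(80.2) + (-0.306411)·(74.6) = -99.20 m.
ΔN = −sin φ cos λ·ΔX − sin φ sin λ·ΔY + cos φ·ΔZ = −(0.545078)(-0.306411)(80.2) − (0.545078)(0.951899)(74.6) + (0.838385)(-468.5) = -418.10 m.
Horizontal magnitude = √(ΔE² + ΔN²) = √((-99.20)² + (-418.10)²) = 429.70 m.

429.7 m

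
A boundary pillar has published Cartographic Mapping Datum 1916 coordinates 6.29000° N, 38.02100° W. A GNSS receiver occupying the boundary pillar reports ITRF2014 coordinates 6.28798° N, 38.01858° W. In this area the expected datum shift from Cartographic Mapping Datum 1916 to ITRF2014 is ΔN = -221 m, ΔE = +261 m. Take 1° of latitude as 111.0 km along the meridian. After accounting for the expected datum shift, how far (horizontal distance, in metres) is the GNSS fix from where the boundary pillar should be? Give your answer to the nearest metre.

Observed coordinate differences: Δφ = -0.00202°, Δλ = +0.00242°.
Converting to metres (1° lat = 111000 m, cos φ = 0.993980): observed ΔN = -224.2 m, observed ΔE = 267.0 m.
Subtracting the expected shift leaves a residual of -224.2 − (-221) = -3.2 m north and 267.0 − (261) = 6.0 m east.
Residual distance = √((-3.2)² + 6.0²) = 6.8 m.

7 m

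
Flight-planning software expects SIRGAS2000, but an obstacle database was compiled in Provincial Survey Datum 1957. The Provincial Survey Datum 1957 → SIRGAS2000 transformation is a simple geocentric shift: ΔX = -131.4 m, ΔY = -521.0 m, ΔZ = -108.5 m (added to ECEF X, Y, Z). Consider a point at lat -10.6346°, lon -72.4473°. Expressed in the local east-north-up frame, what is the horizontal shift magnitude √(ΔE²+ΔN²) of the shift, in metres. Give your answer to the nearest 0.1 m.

283.3 m

At φ = -10.6346°, λ = -72.4473°: sin φ = -0.184545, cos φ = 0.982824, sin λ = -0.953440, cos λ = 0.301583.
ΔE = −sin λ·ΔX + cos λ·ΔY = −(-0.953440)·(-131.4) + (0.301583)·(-521.0) = -282.41 m.
ΔN = −sin φ cos λ·ΔX − sin φ sin λ·ΔY + cos φ·ΔZ = −(-0.184545)(0.301583)(-131.4) − (-0.184545)(-0.953440)(-521.0) + (0.982824)(-108.5) = -22.28 m.
Horizontal magnitude = √(ΔE² + ΔN²) = √((-282.41)² + (-22.28)²) = 283.28 m.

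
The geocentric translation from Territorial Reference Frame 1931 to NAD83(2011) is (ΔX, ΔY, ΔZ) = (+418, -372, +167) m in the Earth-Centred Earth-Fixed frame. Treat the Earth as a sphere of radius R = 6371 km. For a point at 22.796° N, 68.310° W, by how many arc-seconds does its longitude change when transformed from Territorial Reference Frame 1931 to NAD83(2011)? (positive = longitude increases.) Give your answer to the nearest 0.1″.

Δλ = 8.8″

sin φ = 0.387451, cos φ = 0.921890, sin λ = -0.929197, cos λ = 0.369585.
East component: ΔE = −sin λ·ΔX + cos λ·ΔY = −(-0.929197)(418) + (0.369585)(-372) = 250.92 m.
1° of latitude spans πR/180 = 111195 m; at latitude φ, 1° of longitude spans that × cos φ = 102509.5 m, so Δλ = 250.92 / 102509.5 × 3600 = 8.812″.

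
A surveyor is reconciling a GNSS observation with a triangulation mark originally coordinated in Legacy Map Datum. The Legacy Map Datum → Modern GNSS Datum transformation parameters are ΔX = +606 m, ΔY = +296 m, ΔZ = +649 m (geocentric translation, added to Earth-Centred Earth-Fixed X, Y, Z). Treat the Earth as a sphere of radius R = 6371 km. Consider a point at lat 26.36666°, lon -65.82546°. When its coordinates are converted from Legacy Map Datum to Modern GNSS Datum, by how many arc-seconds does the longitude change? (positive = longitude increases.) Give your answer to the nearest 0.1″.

sin φ = 0.444114, cos φ = 0.895970, sin λ = -0.912302, cos λ = 0.409518.
East component: ΔE = −sin λ·ΔX + cos λ·ΔY = −(-0.912302)(606) + (0.409518)(296) = 674.07 m.
1° of latitude spans πR/180 = 111195 m; at latitude φ, 1° of longitude spans that × cos φ = 99627.4 m, so Δλ = 674.07 / 99627.4 × 3600 = 24.357″.

Δλ = 24.4″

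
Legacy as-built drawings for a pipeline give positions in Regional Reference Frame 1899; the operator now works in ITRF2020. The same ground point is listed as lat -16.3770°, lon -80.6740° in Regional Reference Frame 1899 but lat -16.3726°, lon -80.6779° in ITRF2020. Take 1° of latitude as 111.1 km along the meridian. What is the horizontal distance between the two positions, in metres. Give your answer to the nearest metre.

642 m

Δφ = -16.3726° − -16.3770° = +0.0044°; Δλ = -80.6779° − -80.6740° = -0.0039°.
ΔN = Δφ × 111100 = 488.8 m; ΔE = Δλ × 111100 × cos(-16.3770°) = -0.0039 × 111100 × 0.959427 = -415.7 m.
Distance = √(ΔE² + ΔN²) = √((-415.7)² + 488.8²) = 641.7 m.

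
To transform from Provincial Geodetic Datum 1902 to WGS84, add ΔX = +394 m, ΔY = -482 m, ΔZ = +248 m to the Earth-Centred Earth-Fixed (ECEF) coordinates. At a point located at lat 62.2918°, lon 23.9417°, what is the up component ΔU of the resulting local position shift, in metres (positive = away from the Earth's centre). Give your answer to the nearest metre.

ΔU = 296 m

The local up (radial) axis is (cos φ cos λ, cos φ sin λ, sin φ), giving ΔU = 167.435 − 90.947 + 219.561 = 296.05 m.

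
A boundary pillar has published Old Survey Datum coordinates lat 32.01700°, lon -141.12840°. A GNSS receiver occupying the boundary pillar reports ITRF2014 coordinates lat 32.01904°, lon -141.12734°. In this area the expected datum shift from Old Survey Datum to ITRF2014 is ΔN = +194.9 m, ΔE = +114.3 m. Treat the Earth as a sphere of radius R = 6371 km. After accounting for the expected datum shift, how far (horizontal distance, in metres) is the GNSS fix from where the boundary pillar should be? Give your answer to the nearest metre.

35 m

Observed coordinate differences: Δφ = +0.00204°, Δλ = +0.00106°.
Converting to metres (1° lat = 111195 m, cos φ = 0.847891): observed ΔN = 226.8 m, observed ΔE = 99.9 m.
Subtracting the expected shift leaves a residual of 226.8 − (194.9) = 31.9 m north and 99.9 − (114.3) = -14.4 m east.
Residual distance = √(31.9² + (-14.4)²) = 35.0 m.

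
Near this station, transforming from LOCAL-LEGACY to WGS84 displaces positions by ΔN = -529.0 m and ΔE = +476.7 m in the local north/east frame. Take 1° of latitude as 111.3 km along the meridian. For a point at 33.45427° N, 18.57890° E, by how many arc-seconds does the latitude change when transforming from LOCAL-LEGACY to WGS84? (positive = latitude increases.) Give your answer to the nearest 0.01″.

1° of latitude = 111.3 km, so Δφ = -529.0 / 111300 = -0.0047529° = -17.111″.

Δφ = -17.11″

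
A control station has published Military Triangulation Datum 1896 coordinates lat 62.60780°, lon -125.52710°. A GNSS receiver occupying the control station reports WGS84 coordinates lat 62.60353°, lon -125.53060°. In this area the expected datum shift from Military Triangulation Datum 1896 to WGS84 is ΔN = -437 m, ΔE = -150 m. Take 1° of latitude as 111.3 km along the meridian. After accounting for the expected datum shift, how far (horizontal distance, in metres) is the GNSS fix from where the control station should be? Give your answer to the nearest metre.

48 m

Observed coordinate differences: Δφ = -0.00427°, Δλ = -0.00350°.
Converting to metres (1° lat = 111300 m, cos φ = 0.460079): observed ΔN = -475.3 m, observed ΔE = -179.2 m.
Subtracting the expected shift leaves a residual of -475.3 − (-437) = -38.3 m north and -179.2 − (-150) = -29.2 m east.
Residual distance = √((-38.3)² + (-29.2)²) = 48.1 m.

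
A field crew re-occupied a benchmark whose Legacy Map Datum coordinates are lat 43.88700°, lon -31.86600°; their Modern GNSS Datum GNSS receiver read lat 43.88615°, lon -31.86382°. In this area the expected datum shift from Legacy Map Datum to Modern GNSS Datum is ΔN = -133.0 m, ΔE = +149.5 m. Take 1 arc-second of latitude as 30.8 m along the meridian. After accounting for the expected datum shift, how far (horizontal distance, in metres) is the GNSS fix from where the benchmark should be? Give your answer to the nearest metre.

Observed coordinate differences: Δφ = -0.00085°, Δλ = +0.00218°.
Converting to metres (1° lat = 110880 m, cos φ = 0.720708): observed ΔN = -94.2 m, observed ΔE = 174.2 m.
Subtracting the expected shift leaves a residual of -94.2 − (-133.0) = 38.8 m north and 174.2 − (149.5) = 24.7 m east.
Residual distance = √(38.8² + 24.7²) = 46.0 m.

46 m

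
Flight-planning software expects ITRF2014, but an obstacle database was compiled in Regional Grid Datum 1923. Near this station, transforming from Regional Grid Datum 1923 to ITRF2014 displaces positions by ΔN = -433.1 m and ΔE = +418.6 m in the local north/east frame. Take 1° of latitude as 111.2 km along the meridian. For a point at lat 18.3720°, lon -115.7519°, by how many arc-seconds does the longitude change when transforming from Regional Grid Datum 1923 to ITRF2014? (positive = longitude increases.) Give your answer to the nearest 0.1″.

At latitude 18.3720°, cos φ = 0.949030.
1° of longitude at this latitude = 111.2 × cos φ = 105.53 km, so Δλ = 418.6 / 105532.2 = 0.0039666° = 14.280″.

Δλ = 14.3″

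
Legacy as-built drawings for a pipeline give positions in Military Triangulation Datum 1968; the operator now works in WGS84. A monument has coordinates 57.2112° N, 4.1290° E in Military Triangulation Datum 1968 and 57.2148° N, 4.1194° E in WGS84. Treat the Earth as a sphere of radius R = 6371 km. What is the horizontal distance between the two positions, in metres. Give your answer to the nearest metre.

Δφ = 57.2148° − 57.2112° = +0.0036°; Δλ = 4.1194° − 4.1290° = -0.0096°.
1° along a meridian = πR/180 = 111195 m.
ΔN = Δφ × 111195 = 400.3 m; ΔE = Δλ × 111195 × cos(57.2112°) = -0.0096 × 111195 × 0.541544 = -578.1 m.
Distance = √(ΔE² + ΔN²) = √((-578.1)² + 400.3²) = 703.2 m.

703 m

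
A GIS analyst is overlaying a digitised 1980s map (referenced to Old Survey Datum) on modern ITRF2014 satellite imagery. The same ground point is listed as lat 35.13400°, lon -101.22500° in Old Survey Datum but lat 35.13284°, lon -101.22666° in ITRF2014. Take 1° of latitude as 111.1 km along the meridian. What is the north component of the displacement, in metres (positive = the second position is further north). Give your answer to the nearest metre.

ΔN = -129 m

Δφ = 35.13284° − 35.13400° = -0.00116°; Δλ = -101.22666° − -101.22500° = -0.00166°.
ΔN = Δφ × 111100 = -128.9 m; ΔE = Δλ × 111100 × cos(35.13400°) = -0.00166 × 111100 × 0.817808 = -150.8 m.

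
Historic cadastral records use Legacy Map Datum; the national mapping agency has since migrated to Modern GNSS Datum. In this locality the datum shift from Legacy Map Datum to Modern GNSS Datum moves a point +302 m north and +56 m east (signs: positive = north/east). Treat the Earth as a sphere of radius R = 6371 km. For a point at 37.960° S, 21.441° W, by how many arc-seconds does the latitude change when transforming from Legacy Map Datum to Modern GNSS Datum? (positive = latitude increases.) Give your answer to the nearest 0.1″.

On a sphere of radius R, 1 rad of latitude = R, so Δφ = ΔN / R = 302.0 / 6371000 = 4.7402e-05 rad = 9.777″.

Δφ = 9.8″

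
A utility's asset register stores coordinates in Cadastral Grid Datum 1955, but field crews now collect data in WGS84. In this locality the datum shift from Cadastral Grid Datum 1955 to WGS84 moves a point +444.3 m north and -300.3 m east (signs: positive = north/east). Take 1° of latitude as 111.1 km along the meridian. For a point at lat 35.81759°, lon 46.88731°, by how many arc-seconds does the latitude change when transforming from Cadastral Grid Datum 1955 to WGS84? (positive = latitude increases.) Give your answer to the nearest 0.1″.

Δφ = 14.4″

1° of latitude = 111.1 km, so Δφ = 444.3 / 111100 = 0.0039991° = 14.397″.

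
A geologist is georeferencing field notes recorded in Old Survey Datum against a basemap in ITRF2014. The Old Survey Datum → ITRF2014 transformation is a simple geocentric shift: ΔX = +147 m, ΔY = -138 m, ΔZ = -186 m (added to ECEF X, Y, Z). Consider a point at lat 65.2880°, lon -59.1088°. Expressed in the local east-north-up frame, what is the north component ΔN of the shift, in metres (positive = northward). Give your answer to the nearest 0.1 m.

At φ = 65.2880°, λ = -59.1088°: sin φ = 0.908421, cos φ = 0.418057, sin λ = -0.858144, cos λ = 0.513409.
ΔN = −sin φ cos λ·ΔX − sin φ sin λ·ΔY + cos φ·ΔZ = −(0.908421)(0.513409)(147) − (0.908421)(-0.858144)(-138) + (0.418057)(-186) = -253.90 m.

ΔN = -253.9 m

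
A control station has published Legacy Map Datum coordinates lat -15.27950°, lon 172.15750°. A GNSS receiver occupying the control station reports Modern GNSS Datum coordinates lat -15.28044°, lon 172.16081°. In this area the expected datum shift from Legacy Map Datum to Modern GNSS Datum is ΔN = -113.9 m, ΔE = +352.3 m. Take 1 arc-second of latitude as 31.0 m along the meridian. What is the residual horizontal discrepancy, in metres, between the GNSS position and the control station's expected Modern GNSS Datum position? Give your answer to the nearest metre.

Observed coordinate differences: Δφ = -0.00094°, Δλ = +0.00331°.
Converting to metres (1° lat = 111600 m, cos φ = 0.964652): observed ΔN = -104.9 m, observed ΔE = 356.3 m.
Subtracting the expected shift leaves a residual of -104.9 − (-113.9) = 9.0 m north and 356.3 − (352.3) = 4.0 m east.
Residual distance = √(9.0² + 4.0²) = 9.9 m.

10 m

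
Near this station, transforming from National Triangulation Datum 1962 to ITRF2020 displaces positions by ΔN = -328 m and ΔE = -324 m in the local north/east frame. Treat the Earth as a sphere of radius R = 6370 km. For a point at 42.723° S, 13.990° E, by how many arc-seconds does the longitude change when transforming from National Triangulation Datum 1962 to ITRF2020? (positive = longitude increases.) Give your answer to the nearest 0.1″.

Δλ = -14.3″

At latitude -42.723°, cos φ = 0.734642.
One radian of longitude at latitude φ spans R cos φ, so Δλ = ΔE / (R cos φ) = -324.0 / (6370000 × 0.734642) = -6.9236e-05 rad = -14.281″.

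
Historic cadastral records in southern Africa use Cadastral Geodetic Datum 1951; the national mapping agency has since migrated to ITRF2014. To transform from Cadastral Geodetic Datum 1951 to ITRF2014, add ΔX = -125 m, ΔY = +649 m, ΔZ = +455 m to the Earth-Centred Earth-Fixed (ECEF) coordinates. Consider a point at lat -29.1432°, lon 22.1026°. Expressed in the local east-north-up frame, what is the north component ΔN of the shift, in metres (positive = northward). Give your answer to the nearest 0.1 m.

ΔN = 459.9 m

At φ = -29.1432°, λ = 22.1026°: sin φ = -0.486994, cos φ = 0.873405, sin λ = 0.376266, cos λ = 0.926512.
ΔN = −sin φ cos λ·ΔX − sin φ sin λ·ΔY + cos φ·ΔZ = −(-0.486994)(0.926512)(-125) − (-0.486994)(0.376266)(649) + (0.873405)(455) = 459.92 m.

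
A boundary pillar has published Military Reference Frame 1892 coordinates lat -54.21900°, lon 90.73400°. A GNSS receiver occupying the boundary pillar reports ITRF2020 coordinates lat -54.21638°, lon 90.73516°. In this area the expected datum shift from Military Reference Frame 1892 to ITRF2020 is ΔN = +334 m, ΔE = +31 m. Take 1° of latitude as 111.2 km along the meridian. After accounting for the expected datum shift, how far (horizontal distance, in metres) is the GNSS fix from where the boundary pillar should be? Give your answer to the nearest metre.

Observed coordinate differences: Δφ = +0.00262°, Δλ = +0.00116°.
Converting to metres (1° lat = 111200 m, cos φ = 0.584689): observed ΔN = 291.3 m, observed ΔE = 75.4 m.
Subtracting the expected shift leaves a residual of 291.3 − (334) = -42.7 m north and 75.4 − (31) = 44.4 m east.
Residual distance = √((-42.7)² + 44.4²) = 61.6 m.

62 m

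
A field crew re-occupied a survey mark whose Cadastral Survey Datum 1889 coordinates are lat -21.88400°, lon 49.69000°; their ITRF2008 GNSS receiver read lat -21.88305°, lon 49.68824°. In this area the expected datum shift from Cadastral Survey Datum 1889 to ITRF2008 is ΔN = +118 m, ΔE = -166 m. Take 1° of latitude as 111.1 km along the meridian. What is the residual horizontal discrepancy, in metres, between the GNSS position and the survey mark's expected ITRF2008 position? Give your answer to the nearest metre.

Observed coordinate differences: Δφ = +0.00095°, Δλ = -0.00176°.
Converting to metres (1° lat = 111100 m, cos φ = 0.927940): observed ΔN = 105.5 m, observed ΔE = -181.4 m.
Subtracting the expected shift leaves a residual of 105.5 − (118) = -12.5 m north and -181.4 − (-166) = -15.4 m east.
Residual distance = √((-12.5)² + (-15.4)²) = 19.8 m.

20 m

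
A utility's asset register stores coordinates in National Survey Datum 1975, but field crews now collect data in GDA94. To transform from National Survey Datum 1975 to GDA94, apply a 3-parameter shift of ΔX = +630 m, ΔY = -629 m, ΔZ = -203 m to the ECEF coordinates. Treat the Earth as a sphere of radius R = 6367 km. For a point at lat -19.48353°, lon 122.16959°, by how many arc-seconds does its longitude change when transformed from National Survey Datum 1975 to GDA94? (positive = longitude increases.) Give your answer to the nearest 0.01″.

Δλ = -6.82″

sin φ = -0.333536, cos φ = 0.942737, sin λ = 0.846476, cos λ = -0.532427.
East component: ΔE = −sin λ·ΔX + cos λ·ΔY = −(0.846476)(630) + (-0.532427)(-629) = -198.38 m.
1° of latitude spans πR/180 = 111125 m; at latitude φ, 1° of longitude spans that × cos φ = 104761.8 m, so Δλ = -198.38 / 104761.8 × 3600 = -6.817″.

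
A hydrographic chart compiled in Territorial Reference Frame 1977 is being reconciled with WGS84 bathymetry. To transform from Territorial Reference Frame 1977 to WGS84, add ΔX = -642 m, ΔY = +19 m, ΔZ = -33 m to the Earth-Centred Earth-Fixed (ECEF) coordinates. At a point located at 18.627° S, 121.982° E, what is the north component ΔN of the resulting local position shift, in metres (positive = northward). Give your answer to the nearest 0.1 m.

The local north axis is (−sin φ cos λ, −sin φ sin λ, cos φ), giving ΔN = 108.610 + 5.148 − 31.271 = 82.49 m.

ΔN = 82.5 m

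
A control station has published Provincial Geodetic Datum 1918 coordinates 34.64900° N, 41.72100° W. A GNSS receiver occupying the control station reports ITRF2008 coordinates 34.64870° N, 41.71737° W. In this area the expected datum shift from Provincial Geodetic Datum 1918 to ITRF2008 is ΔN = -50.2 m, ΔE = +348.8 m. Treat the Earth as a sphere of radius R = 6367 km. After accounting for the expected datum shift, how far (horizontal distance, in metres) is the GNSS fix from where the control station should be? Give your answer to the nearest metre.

24 m

Observed coordinate differences: Δφ = -0.00030°, Δλ = +0.00363°.
Converting to metres (1° lat = 111125 m, cos φ = 0.822650): observed ΔN = -33.3 m, observed ΔE = 331.8 m.
Subtracting the expected shift leaves a residual of -33.3 − (-50.2) = 16.9 m north and 331.8 − (348.8) = -17.0 m east.
Residual distance = √(16.9² + (-17.0)²) = 23.9 m.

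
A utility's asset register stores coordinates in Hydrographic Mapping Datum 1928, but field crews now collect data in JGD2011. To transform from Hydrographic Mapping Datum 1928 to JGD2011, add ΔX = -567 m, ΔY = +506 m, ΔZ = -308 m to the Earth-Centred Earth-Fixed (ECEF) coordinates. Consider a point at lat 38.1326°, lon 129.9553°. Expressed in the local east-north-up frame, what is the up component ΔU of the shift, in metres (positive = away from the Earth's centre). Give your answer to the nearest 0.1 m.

ΔU = 401.3 m

At φ = 38.1326°, λ = 129.9553°: sin φ = 0.617484, cos φ = 0.786584, sin λ = 0.766546, cos λ = -0.642190.
ΔU = cos φ cos λ·ΔX + cos φ sin λ·ΔY + sin φ·ΔZ = (0.786584)(-0.642190)(-567) + (0.786584)(0.766546)(506) + (0.617484)(-308) = 401.32 m.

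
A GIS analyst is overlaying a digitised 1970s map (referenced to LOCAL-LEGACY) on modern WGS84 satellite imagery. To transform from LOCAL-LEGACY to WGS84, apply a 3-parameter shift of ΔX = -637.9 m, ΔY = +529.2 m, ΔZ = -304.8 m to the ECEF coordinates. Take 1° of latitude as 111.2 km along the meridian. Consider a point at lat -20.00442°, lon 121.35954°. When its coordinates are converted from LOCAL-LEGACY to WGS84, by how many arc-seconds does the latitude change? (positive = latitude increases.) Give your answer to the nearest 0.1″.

sin φ = -0.342093, cos φ = 0.939666, sin λ = 0.853919, cos λ = -0.520407.
North component: ΔN = −sin φ cos λ·ΔX − sin φ sin λ·ΔY + cos φ·ΔZ = −(-0.342093)(-0.520407)(-637.9) − (-0.342093)(0.853919)(529.2) + (0.939666)(-304.8) = -18.26 m.
1° of latitude spans 111200 m, so Δφ = -18.26 / 111200 × 3600 = -0.591″.

Δφ = -0.6″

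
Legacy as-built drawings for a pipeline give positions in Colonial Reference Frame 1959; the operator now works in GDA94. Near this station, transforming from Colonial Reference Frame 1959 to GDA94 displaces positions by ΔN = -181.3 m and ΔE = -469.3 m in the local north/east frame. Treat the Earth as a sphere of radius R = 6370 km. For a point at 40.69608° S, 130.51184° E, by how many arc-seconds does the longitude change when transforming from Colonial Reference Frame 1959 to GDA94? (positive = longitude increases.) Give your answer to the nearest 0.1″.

At latitude -40.69608°, cos φ = 0.758179.
One radian of longitude at latitude φ spans R cos φ, so Δλ = ΔE / (R cos φ) = -469.3 / (6370000 × 0.758179) = -9.7172e-05 rad = -20.043″.

Δλ = -20.0″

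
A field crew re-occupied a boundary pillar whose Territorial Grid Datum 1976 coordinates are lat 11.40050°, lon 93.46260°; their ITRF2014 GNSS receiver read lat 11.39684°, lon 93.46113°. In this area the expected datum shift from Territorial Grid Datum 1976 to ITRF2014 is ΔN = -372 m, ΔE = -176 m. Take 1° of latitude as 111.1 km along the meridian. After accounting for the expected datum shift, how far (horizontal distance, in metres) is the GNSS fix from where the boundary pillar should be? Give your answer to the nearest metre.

Observed coordinate differences: Δφ = -0.00366°, Δλ = -0.00147°.
Converting to metres (1° lat = 111100 m, cos φ = 0.980269): observed ΔN = -406.6 m, observed ΔE = -160.1 m.
Subtracting the expected shift leaves a residual of -406.6 − (-372) = -34.6 m north and -160.1 − (-176) = 15.9 m east.
Residual distance = √((-34.6)² + 15.9²) = 38.1 m.

38 m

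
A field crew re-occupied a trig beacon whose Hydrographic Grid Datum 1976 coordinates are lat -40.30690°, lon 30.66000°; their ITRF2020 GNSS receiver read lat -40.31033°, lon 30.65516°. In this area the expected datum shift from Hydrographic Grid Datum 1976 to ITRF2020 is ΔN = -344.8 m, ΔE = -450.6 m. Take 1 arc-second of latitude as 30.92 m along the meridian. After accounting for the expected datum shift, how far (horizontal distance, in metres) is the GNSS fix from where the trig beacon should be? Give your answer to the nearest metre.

Observed coordinate differences: Δφ = -0.00343°, Δλ = -0.00484°.
Converting to metres (1° lat = 111312 m, cos φ = 0.762590): observed ΔN = -381.8 m, observed ΔE = -410.8 m.
Subtracting the expected shift leaves a residual of -381.8 − (-344.8) = -37.0 m north and -410.8 − (-450.6) = 39.8 m east.
Residual distance = √((-37.0)² + 39.8²) = 54.3 m.

54 m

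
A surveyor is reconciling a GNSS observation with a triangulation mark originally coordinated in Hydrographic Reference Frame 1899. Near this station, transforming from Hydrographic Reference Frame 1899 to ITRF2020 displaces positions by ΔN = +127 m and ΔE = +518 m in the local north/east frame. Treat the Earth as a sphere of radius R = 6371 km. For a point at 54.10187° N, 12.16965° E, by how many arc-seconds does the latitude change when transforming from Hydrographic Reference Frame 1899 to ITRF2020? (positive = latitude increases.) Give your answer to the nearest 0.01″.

On a sphere of radius R, 1 rad of latitude = R, so Δφ = ΔN / R = 127.0 / 6371000 = 1.9934e-05 rad = 4.112″.

Δφ = 4.11″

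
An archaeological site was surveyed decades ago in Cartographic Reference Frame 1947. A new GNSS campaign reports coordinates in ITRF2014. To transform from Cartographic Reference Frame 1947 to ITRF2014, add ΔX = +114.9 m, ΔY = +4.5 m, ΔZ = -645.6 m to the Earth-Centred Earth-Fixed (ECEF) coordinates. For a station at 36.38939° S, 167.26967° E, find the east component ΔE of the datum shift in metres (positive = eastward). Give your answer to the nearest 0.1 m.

ΔE = -29.7 m

The local east axis at (φ, λ) is (−sin λ, cos λ, 0), so ΔE = −sin(167.26967°)·114.9 + cos(167.26967°)·4.5 = -29.71 m.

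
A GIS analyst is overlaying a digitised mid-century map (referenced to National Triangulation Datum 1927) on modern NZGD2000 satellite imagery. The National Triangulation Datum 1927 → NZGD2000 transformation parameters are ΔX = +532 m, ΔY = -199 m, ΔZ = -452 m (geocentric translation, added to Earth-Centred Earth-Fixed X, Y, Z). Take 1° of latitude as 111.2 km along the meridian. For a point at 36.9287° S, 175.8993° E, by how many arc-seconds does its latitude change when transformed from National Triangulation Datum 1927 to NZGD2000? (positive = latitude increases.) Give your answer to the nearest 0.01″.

Δφ = -22.30″

sin φ = -0.600821, cos φ = 0.799384, sin λ = 0.071510, cos λ = -0.997440.
North component: ΔN = −sin φ cos λ·ΔX − sin φ sin λ·ΔY + cos φ·ΔZ = −(-0.600821)(-0.997440)(532) − (-0.600821)(0.071510)(-199) + (0.799384)(-452) = -688.69 m.
1° of latitude spans 111200 m, so Δφ = -688.69 / 111200 × 3600 = -22.296″.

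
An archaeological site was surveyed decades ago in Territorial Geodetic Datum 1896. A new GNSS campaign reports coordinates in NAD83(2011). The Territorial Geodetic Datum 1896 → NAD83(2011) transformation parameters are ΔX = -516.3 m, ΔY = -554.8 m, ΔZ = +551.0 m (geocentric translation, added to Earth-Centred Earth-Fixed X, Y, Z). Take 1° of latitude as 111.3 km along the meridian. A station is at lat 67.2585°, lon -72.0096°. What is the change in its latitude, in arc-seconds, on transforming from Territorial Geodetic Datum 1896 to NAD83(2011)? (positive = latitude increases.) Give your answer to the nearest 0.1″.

Δφ = -4.1″

sin φ = 0.922258, cos φ = 0.386574, sin λ = -0.951108, cos λ = 0.308858.
North component: ΔN = −sin φ cos λ·ΔX − sin φ sin λ·ΔY + cos φ·ΔZ = −(0.922258)(0.308858)(-516.3) − (0.922258)(-0.951108)(-554.8) + (0.386574)(551.0) = -126.58 m.
1° of latitude spans 111300 m, so Δφ = -126.58 / 111300 × 3600 = -4.094″.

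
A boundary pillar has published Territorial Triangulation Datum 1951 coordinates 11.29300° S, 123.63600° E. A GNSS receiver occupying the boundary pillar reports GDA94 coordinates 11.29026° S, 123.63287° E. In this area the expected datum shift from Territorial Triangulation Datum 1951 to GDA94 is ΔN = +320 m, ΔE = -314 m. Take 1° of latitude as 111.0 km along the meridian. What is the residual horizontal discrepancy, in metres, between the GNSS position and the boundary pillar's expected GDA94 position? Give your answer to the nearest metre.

31 m

Observed coordinate differences: Δφ = +0.00274°, Δλ = -0.00313°.
Converting to metres (1° lat = 111000 m, cos φ = 0.980639): observed ΔN = 304.1 m, observed ΔE = -340.7 m.
Subtracting the expected shift leaves a residual of 304.1 − (320) = -15.9 m north and -340.7 − (-314) = -26.7 m east.
Residual distance = √((-15.9)² + (-26.7)²) = 31.1 m.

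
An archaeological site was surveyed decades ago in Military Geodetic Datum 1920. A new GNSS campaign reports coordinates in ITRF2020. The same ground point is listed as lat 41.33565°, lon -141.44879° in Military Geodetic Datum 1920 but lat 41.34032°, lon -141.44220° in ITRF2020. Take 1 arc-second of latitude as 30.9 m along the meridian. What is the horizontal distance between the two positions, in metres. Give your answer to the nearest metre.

757 m

Δφ = 41.34032° − 41.33565° = +0.00467°; Δλ = -141.44220° − -141.44879° = +0.00659°.
1° of latitude = 3600 × 30.90 = 111240 m.
ΔN = Δφ × 111240 = 519.5 m; ΔE = Δλ × 111240 × cos(41.33565°) = +0.00659 × 111240 × 0.750853 = 550.4 m.
Distance = √(ΔE² + ΔN²) = √(550.4² + 519.5²) = 756.9 m.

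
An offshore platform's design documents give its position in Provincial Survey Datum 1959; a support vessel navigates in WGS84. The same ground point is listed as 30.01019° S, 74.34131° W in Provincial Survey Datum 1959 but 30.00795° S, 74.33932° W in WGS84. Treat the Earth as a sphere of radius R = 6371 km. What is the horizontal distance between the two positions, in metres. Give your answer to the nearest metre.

314 m

Δφ = -30.00795° − -30.01019° = +0.00224°; Δλ = -74.33932° − -74.34131° = +0.00199°.
1° along a meridian = πR/180 = 111195 m.
ΔN = Δφ × 111195 = 249.1 m; ΔE = Δλ × 111195 × cos(-30.01019°) = +0.00199 × 111195 × 0.865936 = 191.6 m.
Distance = √(ΔE² + ΔN²) = √(191.6² + 249.1²) = 314.3 m.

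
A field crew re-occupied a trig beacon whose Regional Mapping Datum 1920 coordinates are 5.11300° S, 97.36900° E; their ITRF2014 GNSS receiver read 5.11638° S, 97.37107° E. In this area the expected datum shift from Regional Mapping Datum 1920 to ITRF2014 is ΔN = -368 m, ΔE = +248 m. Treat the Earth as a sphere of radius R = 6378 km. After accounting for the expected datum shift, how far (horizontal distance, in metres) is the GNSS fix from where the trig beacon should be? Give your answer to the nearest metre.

Observed coordinate differences: Δφ = -0.00338°, Δλ = +0.00207°.
Converting to metres (1° lat = 111317 m, cos φ = 0.996021): observed ΔN = -376.3 m, observed ΔE = 229.5 m.
Subtracting the expected shift leaves a residual of -376.3 − (-368) = -8.3 m north and 229.5 − (248) = -18.5 m east.
Residual distance = √((-8.3)² + (-18.5)²) = 20.2 m.

20 m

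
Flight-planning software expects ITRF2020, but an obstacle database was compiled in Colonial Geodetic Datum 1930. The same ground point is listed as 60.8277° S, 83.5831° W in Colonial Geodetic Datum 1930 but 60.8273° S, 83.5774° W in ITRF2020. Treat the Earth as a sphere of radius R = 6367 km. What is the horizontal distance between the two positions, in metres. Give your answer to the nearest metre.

Δφ = -60.8273° − -60.8277° = +0.0004°; Δλ = -83.5774° − -83.5831° = +0.0057°.
1° along a meridian = πR/180 = 111125 m.
ΔN = Δφ × 111125 = 44.5 m; ΔE = Δλ × 111125 × cos(-60.8277°) = +0.0057 × 111125 × 0.487438 = 308.7 m.
Distance = √(ΔE² + ΔN²) = √(308.7² + 44.5²) = 311.9 m.

312 m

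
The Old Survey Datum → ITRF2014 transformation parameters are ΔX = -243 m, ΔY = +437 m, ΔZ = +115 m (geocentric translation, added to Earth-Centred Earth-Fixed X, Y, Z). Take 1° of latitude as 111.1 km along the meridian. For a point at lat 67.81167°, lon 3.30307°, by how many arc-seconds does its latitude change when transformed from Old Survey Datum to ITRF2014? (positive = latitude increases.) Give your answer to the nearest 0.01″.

Δφ = 7.93″

sin φ = 0.925948, cos φ = 0.377652, sin λ = 0.057618, cos λ = 0.998339.
North component: ΔN = −sin φ cos λ·ΔX − sin φ sin λ·ΔY + cos φ·ΔZ = −(0.925948)(0.998339)(-243) − (0.925948)(0.057618)(437) + (0.377652)(115) = 244.75 m.
1° of latitude spans 111100 m, so Δφ = 244.75 / 111100 × 3600 = 7.931″.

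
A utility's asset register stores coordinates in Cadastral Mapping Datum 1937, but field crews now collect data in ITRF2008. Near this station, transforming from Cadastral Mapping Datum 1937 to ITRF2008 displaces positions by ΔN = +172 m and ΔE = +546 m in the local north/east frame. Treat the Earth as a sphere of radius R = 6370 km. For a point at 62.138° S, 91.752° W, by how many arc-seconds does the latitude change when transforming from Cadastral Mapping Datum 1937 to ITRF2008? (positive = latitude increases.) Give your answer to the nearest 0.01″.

Δφ = 5.57″

On a sphere of radius R, 1 rad of latitude = R, so Δφ = ΔN / R = 172.0 / 6370000 = 2.7002e-05 rad = 5.569″.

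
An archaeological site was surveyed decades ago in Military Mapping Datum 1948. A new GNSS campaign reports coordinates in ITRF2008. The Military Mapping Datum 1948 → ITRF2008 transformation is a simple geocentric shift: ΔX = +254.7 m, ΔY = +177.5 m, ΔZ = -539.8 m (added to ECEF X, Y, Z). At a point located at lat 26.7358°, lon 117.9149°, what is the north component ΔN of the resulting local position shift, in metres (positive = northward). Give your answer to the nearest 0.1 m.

At φ = 26.7358°, λ = 117.9149°: sin φ = 0.449877, cos φ = 0.893090, sin λ = 0.883644, cos λ = -0.468160.
ΔN = −sin φ cos λ·ΔX − sin φ sin λ·ΔY + cos φ·ΔZ = −(0.449877)(-0.468160)(254.7) − (0.449877)(0.883644)(177.5) + (0.893090)(-539.8) = -499.01 m.

ΔN = -499.0 m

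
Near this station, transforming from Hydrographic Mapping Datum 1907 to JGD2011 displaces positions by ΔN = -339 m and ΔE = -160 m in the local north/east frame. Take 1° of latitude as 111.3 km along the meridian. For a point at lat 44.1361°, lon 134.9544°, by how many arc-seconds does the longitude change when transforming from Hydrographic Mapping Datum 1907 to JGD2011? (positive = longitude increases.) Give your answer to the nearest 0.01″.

At latitude 44.1361°, cos φ = 0.717688.
1° of longitude at this latitude = 111.3 × cos φ = 79.88 km, so Δλ = -160.0 / 79878.6 = -0.0020030° = -7.211″.

Δλ = -7.21″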